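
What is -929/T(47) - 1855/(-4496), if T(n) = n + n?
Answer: -2001207/211312 ≈ -9.4704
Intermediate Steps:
T(n) = 2*n
-929/T(47) - 1855/(-4496) = -929/(2*47) - 1855/(-4496) = -929/94 - 1855*(-1/4496) = -929*1/94 + 1855/4496 = -929/94 + 1855/4496 = -2001207/211312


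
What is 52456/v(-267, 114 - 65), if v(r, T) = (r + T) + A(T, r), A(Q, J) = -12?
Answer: -26228/115 ≈ -228.07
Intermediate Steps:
v(r, T) = -12 + T + r (v(r, T) = (r + T) - 12 = (T + r) - 12 = -12 + T + r)
52456/v(-267, 114 - 65) = 52456/(-12 + (114 - 65) - 267) = 52456/(-12 + 49 - 267) = 52456/(-230) = 52456*(-1/230) = -26228/115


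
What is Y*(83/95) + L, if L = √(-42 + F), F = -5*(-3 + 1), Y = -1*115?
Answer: -1909/19 + 4*I*√2 ≈ -100.47 + 5.6569*I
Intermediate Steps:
Y = -115
F = 10 (F = -5*(-2) = 10)
L = 4*I*√2 (L = √(-42 + 10) = √(-32) = 4*I*√2 ≈ 5.6569*I)
Y*(83/95) + L = -9545/95 + 4*I*√2 = -115*83/95 + 4*I*√2 = -1909/19 + 4*I*√2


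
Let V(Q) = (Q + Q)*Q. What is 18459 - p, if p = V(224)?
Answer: -81893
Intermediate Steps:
V(Q) = 2*Q² (V(Q) = (2*Q)*Q = 2*Q²)
p = 100352 (p = 2*224² = 2*50176 = 100352)
18459 - p = 18459 - 1*100352 = 18459 - 100352 = -81893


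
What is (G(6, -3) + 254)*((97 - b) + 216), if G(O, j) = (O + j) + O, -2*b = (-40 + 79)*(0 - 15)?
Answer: 10783/2 ≈ 5391.5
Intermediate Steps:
b = 585/2 (b = -(-40 + 79)*(0 - 15)/2 = -39*(-15)/2 = -½*(-585) = 585/2 ≈ 292.50)
G(O, j) = j + 2*O
(G(6, -3) + 254)*((97 - b) + 216) = ((-3 + 2*6) + 254)*((97 - 1*585/2) + 216) = ((-3 + 12) + 254)*((97 - 585/2) + 216) = (9 + 254)*(-391/2 + 216) = 263*(41/2) = 10783/2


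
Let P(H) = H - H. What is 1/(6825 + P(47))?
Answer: 1/6825 ≈ 0.00014652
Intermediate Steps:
P(H) = 0
1/(6825 + P(47)) = 1/(6825 + 0) = 1/6825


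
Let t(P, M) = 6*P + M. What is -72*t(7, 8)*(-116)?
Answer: 417600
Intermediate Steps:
t(P, M) = M + 6*P
-72*t(7, 8)*(-116) = -72*(8 + 6*7)*(-116) = -72*(8 + 42)*(-116) = -72*50*(-116) = -3600*(-116) = 417600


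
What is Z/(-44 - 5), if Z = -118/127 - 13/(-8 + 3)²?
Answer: 4601/155575 ≈ 0.029574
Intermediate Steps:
Z = -4601/3175 (Z = -118*1/127 - 13/((-5)²) = -118/127 - 13/25 = -4601/3175 ≈ -1.4491)
Z/(-44 - 5) = -4601/(3175*(-44 - 5)) = -4601/3175/(-49) = -4601/3175*(-1/49) = 4601/155575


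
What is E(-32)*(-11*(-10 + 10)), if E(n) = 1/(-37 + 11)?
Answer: 0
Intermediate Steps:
E(n) = -1/26 (E(n) = 1/(-26) = -1/26)
E(-32)*(-11*(-10 + 10)) = -(-11)*(-10 + 10)/26 = -(-11)*0/26 = -1/26*0 = 0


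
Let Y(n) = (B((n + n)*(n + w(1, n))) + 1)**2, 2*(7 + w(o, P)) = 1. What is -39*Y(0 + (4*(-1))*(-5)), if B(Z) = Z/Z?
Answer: -156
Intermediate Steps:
w(o, P) = -13/2 (w(o, P) = -7 + (1/2)*1 = -7 + 1/2 = -13/2)
B(Z) = 1
Y(n) = 4 (Y(n) = (1 + 1)**2 = 2**2 = 4)
-39*Y(0 + (4*(-1))*(-5)) = -39*4 = -156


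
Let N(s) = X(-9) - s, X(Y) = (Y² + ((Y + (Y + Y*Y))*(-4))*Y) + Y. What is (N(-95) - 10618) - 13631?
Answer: -21814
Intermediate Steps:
X(Y) = Y + Y² + Y*(-8*Y - 4*Y²) (X(Y) = (Y² + ((Y + (Y + Y²))*(-4))*Y) + Y = (Y² + ((Y² + 2*Y)*(-4))*Y) + Y = (Y² + (-8*Y - 4*Y²)*Y) + Y = (Y² + Y*(-8*Y - 4*Y²)) + Y = Y + Y² + Y*(-8*Y - 4*Y²))
N(s) = 2340 - s (N(s) = -9*(1 - 7*(-9) - 4*(-9)²) - s = -9*(1 + 63 - 4*81) - s = -9*(1 + 63 - 324) - s = -9*(-260) - s = 2340 - s)
(N(-95) - 10618) - 13631 = ((2340 - 1*(-95)) - 10618) - 13631 = ((2340 + 95) - 10618) - 13631 = (2435 - 10618) - 13631 = -8183 - 13631 = -21814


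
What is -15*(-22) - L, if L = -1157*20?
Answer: 23470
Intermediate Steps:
L = -23140
-15*(-22) - L = -15*(-22) - 1*(-23140) = 330 + 23140 = 23470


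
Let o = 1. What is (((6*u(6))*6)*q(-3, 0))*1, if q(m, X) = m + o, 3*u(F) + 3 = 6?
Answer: -72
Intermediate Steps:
u(F) = 1 (u(F) = -1 + (⅓)*6 = -1 + 2 = 1)
q(m, X) = 1 + m (q(m, X) = m + 1 = 1 + m)
(((6*u(6))*6)*q(-3, 0))*1 = (((6*1)*6)*(1 - 3))*1 = ((6*6)*(-2))*1 = (36*(-2))*1 = -72*1 = -72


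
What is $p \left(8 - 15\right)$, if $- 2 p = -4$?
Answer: $-14$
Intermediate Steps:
$p = 2$ ($p = \left(- \frac{1}{2}\right) \left(-4\right) = 2$)
$p \left(8 - 15\right) = 2 \left(8 - 15\right) = 2 \left(-7\right) = -14$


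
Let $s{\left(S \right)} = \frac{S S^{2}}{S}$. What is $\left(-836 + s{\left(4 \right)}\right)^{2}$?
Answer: $672400$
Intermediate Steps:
$s{\left(S \right)} = S^{2}$ ($s{\left(S \right)} = \frac{S^{3}}{S} = S^{2}$)
$\left(-836 + s{\left(4 \right)}\right)^{2} = \left(-836 + 4^{2}\right)^{2} = \left(-836 + 16\right)^{2} = \left(-820\right)^{2} = 672400$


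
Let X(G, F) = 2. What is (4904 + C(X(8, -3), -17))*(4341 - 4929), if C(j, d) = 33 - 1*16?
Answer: -2893548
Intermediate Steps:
C(j, d) = 17 (C(j, d) = 33 - 16 = 17)
(4904 + C(X(8, -3), -17))*(4341 - 4929) = (4904 + 17)*(4341 - 4929) = 4921*(-588) = -2893548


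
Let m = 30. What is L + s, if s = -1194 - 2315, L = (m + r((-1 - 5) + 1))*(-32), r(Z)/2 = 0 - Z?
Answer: -4789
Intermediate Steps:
r(Z) = -2*Z (r(Z) = 2*(0 - Z) = 2*(-Z) = -2*Z)
L = -1280 (L = (30 - 2*((-1 - 5) + 1))*(-32) = (30 - 2*(-6 + 1))*(-32) = (30 - 2*(-5))*(-32) = (30 + 10)*(-32) = 40*(-32) = -1280)
s = -3509
L + s = -1280 - 3509 = -4789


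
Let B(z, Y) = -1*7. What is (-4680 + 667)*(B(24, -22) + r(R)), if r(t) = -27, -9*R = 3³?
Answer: 136442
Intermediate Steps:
R = -3 (R = -⅑*3³ = -⅑*27 = -3)
B(z, Y) = -7
(-4680 + 667)*(B(24, -22) + r(R)) = (-4680 + 667)*(-7 - 27) = -4013*(-34) = 136442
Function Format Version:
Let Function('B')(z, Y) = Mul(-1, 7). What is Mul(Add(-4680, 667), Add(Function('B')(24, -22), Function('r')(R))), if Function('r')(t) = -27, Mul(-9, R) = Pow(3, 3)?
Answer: 136442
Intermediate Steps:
R = -3 (R = Mul(Rational(-1, 9), Pow(3, 3)) = Mul(Rational(-1, 9), 27) = -3)
Function('B')(z, Y) = -7
Mul(Add(-4680, 667), Add(Function('B')(24, -22), Function('r')(R))) = Mul(Add(-4680, 667), Add(-7, -27)) = Mul(-4013, -34) = 136442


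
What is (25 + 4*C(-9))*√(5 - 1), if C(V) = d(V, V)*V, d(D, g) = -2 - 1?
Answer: 266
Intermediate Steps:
d(D, g) = -3
C(V) = -3*V
(25 + 4*C(-9))*√(5 - 1) = (25 + 4*(-3*(-9)))*√(5 - 1) = (25 + 4*27)*√4 = (25 + 108)*2 = 133*2 = 266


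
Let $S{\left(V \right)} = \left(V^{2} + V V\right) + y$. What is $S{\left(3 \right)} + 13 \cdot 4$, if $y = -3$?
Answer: $67$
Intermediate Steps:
$S{\left(V \right)} = -3 + 2 V^{2}$ ($S{\left(V \right)} = \left(V^{2} + V V\right) - 3 = \left(V^{2} + V^{2}\right) - 3 = 2 V^{2} - 3 = -3 + 2 V^{2}$)
$S{\left(3 \right)} + 13 \cdot 4 = \left(-3 + 2 \cdot 3^{2}\right) + 13 \cdot 4 = \left(-3 + 2 \cdot 9\right) + 52 = \left(-3 + 18\right) + 52 = 15 + 52 = 67$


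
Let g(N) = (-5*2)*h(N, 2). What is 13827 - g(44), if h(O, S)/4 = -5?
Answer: 13627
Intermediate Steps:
h(O, S) = -20 (h(O, S) = 4*(-5) = -20)
g(N) = 200 (g(N) = -5*2*(-20) = -10*(-20) = 200)
13827 - g(44) = 13827 - 1*200 = 13827 - 200 = 13627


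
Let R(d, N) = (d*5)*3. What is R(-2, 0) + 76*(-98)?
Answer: -7478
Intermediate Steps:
R(d, N) = 15*d (R(d, N) = (5*d)*3 = 15*d)
R(-2, 0) + 76*(-98) = 15*(-2) + 76*(-98) = -30 - 7448 = -7478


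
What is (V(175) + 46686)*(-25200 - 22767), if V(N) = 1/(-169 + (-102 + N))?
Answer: -71660379595/32 ≈ -2.2394e+9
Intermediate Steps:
V(N) = 1/(-271 + N)
(V(175) + 46686)*(-25200 - 22767) = (1/(-271 + 175) + 46686)*(-25200 - 22767) = (1/(-96) + 46686)*(-47967) = (-1/96 + 46686)*(-47967) = (4481855/96)*(-47967) = -71660379595/32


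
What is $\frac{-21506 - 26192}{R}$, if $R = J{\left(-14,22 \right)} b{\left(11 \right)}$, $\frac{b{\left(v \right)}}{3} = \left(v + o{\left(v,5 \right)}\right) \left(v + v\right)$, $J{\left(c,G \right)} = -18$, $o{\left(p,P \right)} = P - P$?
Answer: $\frac{23849}{6534} \approx 3.65$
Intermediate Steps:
$o{\left(p,P \right)} = 0$
$b{\left(v \right)} = 6 v^{2}$ ($b{\left(v \right)} = 3 \left(v + 0\right) \left(v + v\right) = 3 v 2 v = 3 \cdot 2 v^{2} = 6 v^{2}$)
$R = -13068$ ($R = - 18 \cdot 6 \cdot 11^{2} = - 18 \cdot 6 \cdot 121 = \left(-18\right) 726 = -13068$)
$\frac{-21506 - 26192}{R} = \frac{-21506 - 26192}{-13068} = \left(-21506 - 26192\right) \left(- \frac{1}{13068}\right) = \left(-47698\right) \left(- \frac{1}{13068}\right) = \frac{23849}{6534}$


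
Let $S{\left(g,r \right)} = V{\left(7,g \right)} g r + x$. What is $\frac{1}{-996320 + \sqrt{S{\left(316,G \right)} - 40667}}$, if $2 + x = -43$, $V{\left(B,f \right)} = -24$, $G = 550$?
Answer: $- \frac{124540}{124082219289} - \frac{i \sqrt{1052978}}{496328877156} \approx -1.0037 \cdot 10^{-6} - 2.0675 \cdot 10^{-9} i$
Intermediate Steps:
$x = -45$ ($x = -2 - 43 = -45$)
$S{\left(g,r \right)} = -45 - 24 g r$ ($S{\left(g,r \right)} = - 24 g r - 45 = -45 - 24 g r$)
$\frac{1}{-996320 + \sqrt{S{\left(316,G \right)} - 40667}} = \frac{1}{-996320 + \sqrt{\left(-45 - 7584 \cdot 550\right) - 40667}} = \frac{1}{-996320 + \sqrt{\left(-45 - 4171200\right) - 40667}} = \frac{1}{-996320 + \sqrt{-4171245 - 40667}} = \frac{1}{-996320 + \sqrt{-4211912}} = \frac{1}{-996320 + 2 i \sqrt{1052978}}$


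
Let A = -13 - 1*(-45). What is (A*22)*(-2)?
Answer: -1408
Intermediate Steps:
A = 32 (A = -13 + 45 = 32)
(A*22)*(-2) = (32*22)*(-2) = 704*(-2) = -1408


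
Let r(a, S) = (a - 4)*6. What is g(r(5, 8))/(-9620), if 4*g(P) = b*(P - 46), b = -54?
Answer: -27/481 ≈ -0.056133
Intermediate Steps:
r(a, S) = -24 + 6*a (r(a, S) = (-4 + a)*6 = -24 + 6*a)
g(P) = 621 - 27*P/2 (g(P) = (-54*(P - 46))/4 = (-54*(-46 + P))/4 = (2484 - 54*P)/4 = 621 - 27*P/2)
g(r(5, 8))/(-9620) = (621 - 27*(-24 + 6*5)/2)/(-9620) = (621 - 27*(-24 + 30)/2)*(-1/9620) = (621 - 27/2*6)*(-1/9620) = (621 - 81)*(-1/9620) = 540*(-1/9620) = -27/481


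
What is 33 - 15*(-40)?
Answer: 633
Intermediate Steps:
33 - 15*(-40) = 33 + 600 = 633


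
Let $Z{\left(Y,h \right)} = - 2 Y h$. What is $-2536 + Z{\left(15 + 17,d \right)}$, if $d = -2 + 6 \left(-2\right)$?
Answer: $-1640$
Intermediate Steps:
$d = -14$ ($d = -2 - 12 = -14$)
$Z{\left(Y,h \right)} = - 2 Y h$
$-2536 + Z{\left(15 + 17,d \right)} = -2536 - 2 \left(15 + 17\right) \left(-14\right) = -2536 - 64 \left(-14\right) = -2536 + 896 = -1640$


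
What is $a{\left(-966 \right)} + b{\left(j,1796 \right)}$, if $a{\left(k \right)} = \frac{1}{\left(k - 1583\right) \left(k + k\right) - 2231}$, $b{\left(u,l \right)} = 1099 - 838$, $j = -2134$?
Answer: $\frac{1284756058}{4922437} \approx 261.0$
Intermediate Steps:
$b{\left(u,l \right)} = 261$ ($b{\left(u,l \right)} = 1099 - 838 = 261$)
$a{\left(k \right)} = \frac{1}{-2231 + 2 k \left(-1583 + k\right)}$ ($a{\left(k \right)} = \frac{1}{\left(-1583 + k\right) 2 k - 2231} = \frac{1}{2 k \left(-1583 + k\right) - 2231} = \frac{1}{-2231 + 2 k \left(-1583 + k\right)}$)
$a{\left(-966 \right)} + b{\left(j,1796 \right)} = \frac{1}{-2231 - -3058356 + 2 \left(-966\right)^{2}} + 261 = \frac{1}{-2231 + 3058356 + 2 \cdot 933156} + 261 = \frac{1}{-2231 + 3058356 + 1866312} + 261 = \frac{1}{4922437} + 261 = \frac{1284756058}{4922437}$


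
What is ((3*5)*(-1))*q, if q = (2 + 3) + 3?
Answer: -120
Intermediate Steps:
q = 8 (q = 5 + 3 = 8)
((3*5)*(-1))*q = ((3*5)*(-1))*8 = (15*(-1))*8 = -15*8 = -120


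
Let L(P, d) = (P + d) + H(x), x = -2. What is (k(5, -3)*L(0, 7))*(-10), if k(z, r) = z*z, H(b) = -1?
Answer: -1500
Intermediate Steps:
L(P, d) = -1 + P + d (L(P, d) = (P + d) - 1 = -1 + P + d)
k(z, r) = z**2
(k(5, -3)*L(0, 7))*(-10) = (5**2*(-1 + 0 + 7))*(-10) = (25*6)*(-10) = 150*(-10) = -1500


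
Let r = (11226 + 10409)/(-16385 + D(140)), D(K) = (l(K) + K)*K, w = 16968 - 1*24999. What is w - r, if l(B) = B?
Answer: -36649780/4563 ≈ -8031.9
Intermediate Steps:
w = -8031 (w = 16968 - 24999 = -8031)
D(K) = 2*K**2 (D(K) = (K + K)*K = (2*K)*K = 2*K**2)
r = 4327/4563 (r = (11226 + 10409)/(-16385 + 2*140**2) = 21635/(-16385 + 2*19600) = 21635/(-16385 + 39200) = 21635/22815 = 21635*(1/22815) = 4327/4563 ≈ 0.94828)
w - r = -8031 - 1*4327/4563 = -8031 - 4327/4563 = -36649780/4563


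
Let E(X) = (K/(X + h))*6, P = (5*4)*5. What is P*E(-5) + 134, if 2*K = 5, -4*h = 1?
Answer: -1062/7 ≈ -151.71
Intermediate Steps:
h = -¼ (h = -¼*1 = -¼ ≈ -0.25000)
K = 5/2 (K = (½)*5 = 5/2 ≈ 2.5000)
P = 100 (P = 20*5 = 100)
E(X) = 15/(-¼ + X) (E(X) = ((5/2)/(X - ¼))*6 = ((5/2)/(-¼ + X))*6 = (5/(2*(-¼ + X)))*6 = 15/(-¼ + X))
P*E(-5) + 134 = 100*(60/(-1 + 4*(-5))) + 134 = 100*(60/(-1 - 20)) + 134 = 100*(60/(-21)) + 134 = 100*(60*(-1/21)) + 134 = 100*(-20/7) + 134 = -2000/7 + 134 = -1062/7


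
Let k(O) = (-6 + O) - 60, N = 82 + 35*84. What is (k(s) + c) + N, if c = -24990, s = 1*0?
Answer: -22034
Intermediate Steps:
s = 0
N = 3022 (N = 82 + 2940 = 3022)
k(O) = -66 + O
(k(s) + c) + N = ((-66 + 0) - 24990) + 3022 = (-66 - 24990) + 3022 = -25056 + 3022 = -22034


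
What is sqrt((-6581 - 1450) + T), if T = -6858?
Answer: I*sqrt(14889) ≈ 122.02*I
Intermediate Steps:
sqrt((-6581 - 1450) + T) = sqrt((-6581 - 1450) - 6858) = sqrt(-8031 - 6858) = sqrt(-14889) = I*sqrt(14889)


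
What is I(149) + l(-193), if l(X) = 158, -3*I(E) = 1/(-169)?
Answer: 80107/507 ≈ 158.00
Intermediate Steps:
I(E) = 1/507 (I(E) = -⅓/(-169) = -⅓*(-1/169) = 1/507)
I(149) + l(-193) = 1/507 + 158 = 80107/507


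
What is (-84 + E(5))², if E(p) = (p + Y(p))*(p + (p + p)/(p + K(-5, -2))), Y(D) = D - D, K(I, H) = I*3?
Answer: 4096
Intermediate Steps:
K(I, H) = 3*I
Y(D) = 0
E(p) = p*(p + 2*p/(-15 + p)) (E(p) = (p + 0)*(p + (p + p)/(p + 3*(-5))) = p*(p + (2*p)/(p - 15)) = p*(p + (2*p)/(-15 + p)) = p*(p + 2*p/(-15 + p)))
(-84 + E(5))² = (-84 + 5²*(-13 + 5)/(-15 + 5))² = (-84 + 25*(-8)/(-10))² = (-84 + 25*(-⅒)*(-8))² = (-84 + 20)² = (-64)² = 4096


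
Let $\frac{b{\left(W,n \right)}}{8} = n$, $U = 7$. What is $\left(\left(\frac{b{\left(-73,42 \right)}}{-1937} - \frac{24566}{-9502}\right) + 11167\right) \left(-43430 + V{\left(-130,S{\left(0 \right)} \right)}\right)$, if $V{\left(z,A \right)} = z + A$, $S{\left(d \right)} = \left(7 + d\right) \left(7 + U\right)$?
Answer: $- \frac{4467398201174568}{9202687} \approx -4.8545 \cdot 10^{8}$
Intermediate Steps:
$b{\left(W,n \right)} = 8 n$
$S{\left(d \right)} = 98 + 14 d$ ($S{\left(d \right)} = \left(7 + d\right) \left(7 + 7\right) = \left(7 + d\right) 14 = 98 + 14 d$)
$V{\left(z,A \right)} = A + z$
$\left(\left(\frac{b{\left(-73,42 \right)}}{-1937} - \frac{24566}{-9502}\right) + 11167\right) \left(-43430 + V{\left(-130,S{\left(0 \right)} \right)}\right) = \left(\left(\frac{8 \cdot 42}{-1937} - \frac{24566}{-9502}\right) + 11167\right) \left(-43430 + \left(\left(98 + 14 \cdot 0\right) - 130\right)\right) = \left(\left(336 \left(- \frac{1}{1937}\right) - - \frac{12283}{4751}\right) + 11167\right) \left(-43430 + \left(\left(98 + 0\right) - 130\right)\right) = \left(\left(- \frac{336}{1937} + \frac{12283}{4751}\right) + 11167\right) \left(-43430 + \left(98 - 130\right)\right) = \left(\frac{22195835}{9202687} + 11167\right) \left(-43430 - 32\right) = \frac{102788601564}{9202687} \left(-43462\right) = - \frac{4467398201174568}{9202687}$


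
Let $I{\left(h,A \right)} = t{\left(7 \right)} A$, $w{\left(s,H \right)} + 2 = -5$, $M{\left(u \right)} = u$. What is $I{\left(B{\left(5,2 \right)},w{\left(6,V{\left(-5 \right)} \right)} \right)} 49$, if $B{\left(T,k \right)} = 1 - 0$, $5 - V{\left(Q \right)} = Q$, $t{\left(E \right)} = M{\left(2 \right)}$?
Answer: $-686$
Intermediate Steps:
$t{\left(E \right)} = 2$
$V{\left(Q \right)} = 5 - Q$
$w{\left(s,H \right)} = -7$ ($w{\left(s,H \right)} = -2 - 5 = -7$)
$B{\left(T,k \right)} = 1$ ($B{\left(T,k \right)} = 1 + 0 = 1$)
$I{\left(h,A \right)} = 2 A$
$I{\left(B{\left(5,2 \right)},w{\left(6,V{\left(-5 \right)} \right)} \right)} 49 = 2 \left(-7\right) 49 = \left(-14\right) 49 = -686$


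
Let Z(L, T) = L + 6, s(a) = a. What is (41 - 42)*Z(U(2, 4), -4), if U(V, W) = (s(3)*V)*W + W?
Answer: -34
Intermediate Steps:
U(V, W) = W + 3*V*W (U(V, W) = (3*V)*W + W = 3*V*W + W = W + 3*V*W)
Z(L, T) = 6 + L
(41 - 42)*Z(U(2, 4), -4) = (41 - 42)*(6 + 4*(1 + 3*2)) = -(6 + 4*(1 + 6)) = -(6 + 4*7) = -(6 + 28) = -1*34 = -34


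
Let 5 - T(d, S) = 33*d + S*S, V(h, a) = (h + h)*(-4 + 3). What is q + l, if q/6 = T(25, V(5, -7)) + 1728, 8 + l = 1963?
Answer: 6803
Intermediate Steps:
l = 1955 (l = -8 + 1963 = 1955)
V(h, a) = -2*h (V(h, a) = (2*h)*(-1) = -2*h)
T(d, S) = 5 - S² - 33*d (T(d, S) = 5 - (33*d + S*S) = 5 - (33*d + S²) = 5 - (S² + 33*d) = 5 + (-S² - 33*d) = 5 - S² - 33*d)
q = 4848 (q = 6*((5 - (-2*5)² - 33*25) + 1728) = 6*((5 - 1*(-10)² - 825) + 1728) = 6*((5 - 1*100 - 825) + 1728) = 6*((5 - 100 - 825) + 1728) = 6*(-920 + 1728) = 6*808 = 4848)
q + l = 4848 + 1955 = 6803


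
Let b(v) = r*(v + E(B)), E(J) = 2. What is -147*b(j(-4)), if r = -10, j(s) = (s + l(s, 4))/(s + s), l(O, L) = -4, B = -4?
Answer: 4410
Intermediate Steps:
j(s) = (-4 + s)/(2*s) (j(s) = (s - 4)/(s + s) = (-4 + s)/((2*s)) = (-4 + s)*(1/(2*s)) = (-4 + s)/(2*s))
b(v) = -20 - 10*v (b(v) = -10*(v + 2) = -10*(2 + v) = -20 - 10*v)
-147*b(j(-4)) = -147*(-20 - 5*(-4 - 4)/(-4)) = -147*(-20 - 5*(-1)*(-8)/4) = -147*(-20 - 10*1) = -147*(-20 - 10) = -147*(-30) = 4410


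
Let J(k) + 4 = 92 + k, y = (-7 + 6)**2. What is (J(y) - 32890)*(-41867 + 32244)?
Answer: 315644023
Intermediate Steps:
y = 1 (y = (-1)**2 = 1)
J(k) = 88 + k (J(k) = -4 + (92 + k) = 88 + k)
(J(y) - 32890)*(-41867 + 32244) = ((88 + 1) - 32890)*(-41867 + 32244) = (89 - 32890)*(-9623) = -32801*(-9623) = 315644023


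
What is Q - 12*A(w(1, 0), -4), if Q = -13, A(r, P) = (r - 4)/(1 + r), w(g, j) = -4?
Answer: -45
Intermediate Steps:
A(r, P) = (-4 + r)/(1 + r)
Q - 12*A(w(1, 0), -4) = -13 - 12*(-4 - 4)/(1 - 4) = -13 - 12*(-8)/(-3) = -13 - (-4)*(-8) = -13 - 12*8/3 = -13 - 32 = -45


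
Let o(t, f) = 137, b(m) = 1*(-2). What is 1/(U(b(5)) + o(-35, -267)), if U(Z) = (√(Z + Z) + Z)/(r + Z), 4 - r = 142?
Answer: 335685/45993641 + 35*I/45993641 ≈ 0.0072985 + 7.6098e-7*I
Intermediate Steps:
r = -138 (r = 4 - 1*142 = 4 - 142 = -138)
b(m) = -2
U(Z) = (Z + √2*√Z)/(-138 + Z) (U(Z) = (√(Z + Z) + Z)/(-138 + Z) = (√(2*Z) + Z)/(-138 + Z) = (√2*√Z + Z)/(-138 + Z) = (Z + √2*√Z)/(-138 + Z))
1/(U(b(5)) + o(-35, -267)) = 1/((-2 + √2*√(-2))/(-138 - 2) + 137) = 1/((-2 + √2*(I*√2))/(-140) + 137) = 1/(-(-2 + 2*I)/140 + 137) = 1/((1/70 - I/70) + 137) = 1/(9591/70 - I/70) = 2450*(9591/70 + I/70)/45993641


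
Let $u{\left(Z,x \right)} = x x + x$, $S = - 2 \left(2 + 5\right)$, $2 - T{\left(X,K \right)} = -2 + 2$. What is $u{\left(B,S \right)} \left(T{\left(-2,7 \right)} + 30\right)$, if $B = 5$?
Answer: $5824$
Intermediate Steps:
$T{\left(X,K \right)} = 2$ ($T{\left(X,K \right)} = 2 - \left(-2 + 2\right) = 2 - 0 = 2 + 0 = 2$)
$S = -14$ ($S = \left(-2\right) 7 = -14$)
$u{\left(Z,x \right)} = x + x^{2}$ ($u{\left(Z,x \right)} = x^{2} + x = x + x^{2}$)
$u{\left(B,S \right)} \left(T{\left(-2,7 \right)} + 30\right) = - 14 \left(1 - 14\right) \left(2 + 30\right) = \left(-14\right) \left(-13\right) 32 = 182 \cdot 32 = 5824$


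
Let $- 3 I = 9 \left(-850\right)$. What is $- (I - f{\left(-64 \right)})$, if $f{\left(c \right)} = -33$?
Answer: $-2583$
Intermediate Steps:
$I = 2550$ ($I = - \frac{9 \left(-850\right)}{3} = \left(- \frac{1}{3}\right) \left(-7650\right) = 2550$)
$- (I - f{\left(-64 \right)}) = - (2550 - -33) = - (2550 + 33) = \left(-1\right) 2583 = -2583$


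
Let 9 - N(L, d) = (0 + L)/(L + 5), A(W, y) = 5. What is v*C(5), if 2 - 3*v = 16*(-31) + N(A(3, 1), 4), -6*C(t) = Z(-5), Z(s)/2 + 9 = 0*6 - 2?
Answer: 10769/18 ≈ 598.28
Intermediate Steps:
N(L, d) = 9 - L/(5 + L) (N(L, d) = 9 - (0 + L)/(L + 5) = 9 - L/(5 + L))
Z(s) = -22 (Z(s) = -18 + 2*(0*6 - 2) = -18 + 2*(0 - 2) = -18 + 2*(-2) = -18 - 4 = -22)
C(t) = 11/3 (C(t) = -⅙*(-22) = 11/3)
v = 979/6 (v = ⅔ - (16*(-31) + (45 + 8*5)/(5 + 5))/3 = ⅔ - (-496 + (45 + 40)/10)/3 = ⅔ - (-496 + (⅒)*85)/3 = ⅔ - (-496 + 17/2)/3 = ⅔ - ⅓*(-975/2) = ⅔ + 325/2 = 979/6 ≈ 163.17)
v*C(5) = (979/6)*(11/3) = 10769/18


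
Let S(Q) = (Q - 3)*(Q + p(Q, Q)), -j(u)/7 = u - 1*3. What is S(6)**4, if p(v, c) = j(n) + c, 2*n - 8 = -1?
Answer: 6765201/16 ≈ 4.2283e+5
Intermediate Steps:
n = 7/2 (n = 4 + (1/2)*(-1) = 4 - 1/2 = 7/2 ≈ 3.5000)
j(u) = 21 - 7*u (j(u) = -7*(u - 1*3) = -7*(u - 3) = -7*(-3 + u) = 21 - 7*u)
p(v, c) = -7/2 + c (p(v, c) = (21 - 7*7/2) + c = (21 - 49/2) + c = -7/2 + c)
S(Q) = (-3 + Q)*(-7/2 + 2*Q) (S(Q) = (Q - 3)*(Q + (-7/2 + Q)) = (-3 + Q)*(-7/2 + 2*Q))
S(6)**4 = (21/2 + 2*6**2 - 19/2*6)**4 = (21/2 + 2*36 - 57)**4 = (21/2 + 72 - 57)**4 = (51/2)**4 = 6765201/16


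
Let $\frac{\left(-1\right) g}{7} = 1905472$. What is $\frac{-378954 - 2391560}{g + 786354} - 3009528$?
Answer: $- \frac{18887721104543}{6275975} \approx -3.0095 \cdot 10^{6}$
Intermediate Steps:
$g = -13338304$ ($g = \left(-7\right) 1905472 = -13338304$)
$\frac{-378954 - 2391560}{g + 786354} - 3009528 = \frac{-378954 - 2391560}{-13338304 + 786354} - 3009528 = - \frac{2770514}{-12551950} - 3009528 = \left(-2770514\right) \left(- \frac{1}{12551950}\right) - 3009528 = \frac{1385257}{6275975} - 3009528 = - \frac{18887721104543}{6275975}$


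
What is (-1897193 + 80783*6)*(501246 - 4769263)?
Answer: 6028552672415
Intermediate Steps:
(-1897193 + 80783*6)*(501246 - 4769263) = (-1897193 + 484698)*(-4268017) = -1412495*(-4268017) = 6028552672415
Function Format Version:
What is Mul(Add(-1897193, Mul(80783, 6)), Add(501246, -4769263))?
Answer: 6028552672415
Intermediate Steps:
Mul(Add(-1897193, Mul(80783, 6)), Add(501246, -4769263)) = Mul(Add(-1897193, 484698), -4268017) = Mul(-1412495, -4268017) = 6028552672415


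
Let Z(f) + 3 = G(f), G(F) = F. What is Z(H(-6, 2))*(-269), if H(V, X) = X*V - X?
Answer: 4573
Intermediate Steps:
H(V, X) = -X + V*X (H(V, X) = V*X - X = -X + V*X)
Z(f) = -3 + f
Z(H(-6, 2))*(-269) = (-3 + 2*(-1 - 6))*(-269) = (-3 + 2*(-7))*(-269) = (-3 - 14)*(-269) = -17*(-269) = 4573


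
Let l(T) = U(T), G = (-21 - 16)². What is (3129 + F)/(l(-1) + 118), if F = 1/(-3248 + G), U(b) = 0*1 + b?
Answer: 5879390/219843 ≈ 26.744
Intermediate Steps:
G = 1369 (G = (-37)² = 1369)
U(b) = b (U(b) = 0 + b = b)
l(T) = T
F = -1/1879 (F = 1/(-3248 + 1369) = 1/(-1879) = -1/1879 ≈ -0.00053220)
(3129 + F)/(l(-1) + 118) = (3129 - 1/1879)/(-1 + 118) = (5879390/1879)/117 = (5879390/1879)*(1/117) = 5879390/219843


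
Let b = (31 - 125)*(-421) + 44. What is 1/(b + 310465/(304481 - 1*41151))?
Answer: 52666/2086583681 ≈ 2.5240e-5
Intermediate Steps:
b = 39618 (b = -94*(-421) + 44 = 39574 + 44 = 39618)
1/(b + 310465/(304481 - 1*41151)) = 1/(39618 + 310465/(304481 - 1*41151)) = 1/(39618 + 310465/(304481 - 41151)) = 1/(39618 + 310465/263330) = 1/(39618 + 310465*(1/263330)) = 1/(39618 + 62093/52666) = 1/(2086583681/52666) = 52666/2086583681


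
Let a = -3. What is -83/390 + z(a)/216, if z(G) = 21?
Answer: -541/4680 ≈ -0.11560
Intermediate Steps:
-83/390 + z(a)/216 = -83/390 + 21/216 = -83*1/390 + 21*(1/216) = -83/390 + 7/72 = -541/4680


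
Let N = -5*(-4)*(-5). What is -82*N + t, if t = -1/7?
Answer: 57399/7 ≈ 8199.9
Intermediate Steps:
t = -⅐ (t = -1*⅐ = -⅐ ≈ -0.14286)
N = -100 (N = 20*(-5) = -100)
-82*N + t = -82*(-100) - ⅐ = 8200 - ⅐ = 57399/7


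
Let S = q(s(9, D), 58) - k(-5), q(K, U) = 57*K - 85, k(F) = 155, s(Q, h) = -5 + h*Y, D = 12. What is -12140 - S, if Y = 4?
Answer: -14351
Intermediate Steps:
s(Q, h) = -5 + 4*h (s(Q, h) = -5 + h*4 = -5 + 4*h)
q(K, U) = -85 + 57*K
S = 2211 (S = (-85 + 57*(-5 + 4*12)) - 1*155 = (-85 + 57*(-5 + 48)) - 155 = (-85 + 57*43) - 155 = (-85 + 2451) - 155 = 2366 - 155 = 2211)
-12140 - S = -12140 - 1*2211 = -12140 - 2211 = -14351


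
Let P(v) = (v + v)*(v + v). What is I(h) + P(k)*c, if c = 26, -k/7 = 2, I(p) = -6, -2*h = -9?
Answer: 20378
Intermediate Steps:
h = 9/2 (h = -½*(-9) = 9/2 ≈ 4.5000)
k = -14 (k = -7*2 = -14)
P(v) = 4*v² (P(v) = (2*v)*(2*v) = 4*v²)
I(h) + P(k)*c = -6 + (4*(-14)²)*26 = -6 + (4*196)*26 = -6 + 784*26 = -6 + 20384 = 20378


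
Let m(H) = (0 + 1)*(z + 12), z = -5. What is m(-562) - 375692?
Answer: -375685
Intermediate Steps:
m(H) = 7 (m(H) = (0 + 1)*(-5 + 12) = 1*7 = 7)
m(-562) - 375692 = 7 - 375692 = -375685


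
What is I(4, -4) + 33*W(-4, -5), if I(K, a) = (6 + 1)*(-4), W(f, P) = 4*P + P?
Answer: -853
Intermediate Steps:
W(f, P) = 5*P
I(K, a) = -28 (I(K, a) = 7*(-4) = -28)
I(4, -4) + 33*W(-4, -5) = -28 + 33*(5*(-5)) = -28 + 33*(-25) = -28 - 825 = -853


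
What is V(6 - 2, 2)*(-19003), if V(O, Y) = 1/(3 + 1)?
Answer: -19003/4 ≈ -4750.8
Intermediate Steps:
V(O, Y) = ¼ (V(O, Y) = 1/4 = ¼)
V(6 - 2, 2)*(-19003) = (¼)*(-19003) = -19003/4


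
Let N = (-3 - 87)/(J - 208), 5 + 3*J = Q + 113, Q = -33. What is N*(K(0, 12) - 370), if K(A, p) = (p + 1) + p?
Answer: -10350/61 ≈ -169.67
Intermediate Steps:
K(A, p) = 1 + 2*p (K(A, p) = (1 + p) + p = 1 + 2*p)
J = 25 (J = -5/3 + (-33 + 113)/3 = -5/3 + (1/3)*80 = -5/3 + 80/3 = 25)
N = 30/61 (N = (-3 - 87)/(25 - 208) = -90/(-183) = -90*(-1/183) = 30/61 ≈ 0.49180)
N*(K(0, 12) - 370) = 30*((1 + 2*12) - 370)/61 = 30*((1 + 24) - 370)/61 = 30*(25 - 370)/61 = (30/61)*(-345) = -10350/61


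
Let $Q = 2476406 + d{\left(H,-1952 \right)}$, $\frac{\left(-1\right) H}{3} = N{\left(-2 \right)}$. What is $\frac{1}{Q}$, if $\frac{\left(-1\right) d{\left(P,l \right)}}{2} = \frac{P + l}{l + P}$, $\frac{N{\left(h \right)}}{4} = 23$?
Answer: $\frac{1}{2476404} \approx 4.0381 \cdot 10^{-7}$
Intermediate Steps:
$N{\left(h \right)} = 92$ ($N{\left(h \right)} = 4 \cdot 23 = 92$)
$H = -276$ ($H = \left(-3\right) 92 = -276$)
$d{\left(P,l \right)} = -2$ ($d{\left(P,l \right)} = - 2 \frac{P + l}{l + P} = - 2 \frac{P + l}{P + l} = \left(-2\right) 1 = -2$)
$Q = 2476404$ ($Q = 2476406 - 2 = 2476404$)
$\frac{1}{Q} = \frac{1}{2476404}$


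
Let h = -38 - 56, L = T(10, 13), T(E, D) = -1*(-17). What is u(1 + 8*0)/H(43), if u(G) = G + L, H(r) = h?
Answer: -9/47 ≈ -0.19149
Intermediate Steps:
T(E, D) = 17
L = 17
h = -94
H(r) = -94
u(G) = 17 + G (u(G) = G + 17 = 17 + G)
u(1 + 8*0)/H(43) = (17 + (1 + 8*0))/(-94) = (17 + (1 + 0))*(-1/94) = (17 + 1)*(-1/94) = 18*(-1/94) = -9/47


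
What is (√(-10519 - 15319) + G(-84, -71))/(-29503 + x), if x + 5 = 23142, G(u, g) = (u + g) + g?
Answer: 113/3183 - I*√25838/6366 ≈ 0.035501 - 0.02525*I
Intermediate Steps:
G(u, g) = u + 2*g (G(u, g) = (g + u) + g = u + 2*g)
x = 23137 (x = -5 + 23142 = 23137)
(√(-10519 - 15319) + G(-84, -71))/(-29503 + x) = (√(-10519 - 15319) + (-84 + 2*(-71)))/(-29503 + 23137) = (√(-25838) + (-84 - 142))/(-6366) = (I*√25838 - 226)*(-1/6366) = (-226 + I*√25838)*(-1/6366) = 113/3183 - I*√25838/6366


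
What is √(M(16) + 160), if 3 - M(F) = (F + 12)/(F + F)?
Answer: √2594/4 ≈ 12.733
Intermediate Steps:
M(F) = 3 - (12 + F)/(2*F) (M(F) = 3 - (F + 12)/(F + F) = 3 - (12 + F)/(2*F))
√(M(16) + 160) = √((5/2 - 6/16) + 160) = √((5/2 - 6*1/16) + 160) = √((5/2 - 3/8) + 160) = √(17/8 + 160) = √(1297/8) = √2594/4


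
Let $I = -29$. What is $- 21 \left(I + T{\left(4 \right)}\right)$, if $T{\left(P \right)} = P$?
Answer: $525$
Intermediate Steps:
$- 21 \left(I + T{\left(4 \right)}\right) = - 21 \left(-29 + 4\right) = \left(-21\right) \left(-25\right) = 525$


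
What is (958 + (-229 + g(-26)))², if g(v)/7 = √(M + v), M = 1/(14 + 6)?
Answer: 10603389/20 + 5103*I*√2595/5 ≈ 5.3017e+5 + 51991.0*I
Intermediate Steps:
M = 1/20 ≈ 0.050000
g(v) = 7*√(1/20 + v)
(958 + (-229 + g(-26)))² = (958 + (-229 + 7*√(5 + 100*(-26))/10))² = (958 + (-229 + 7*√(5 - 2600)/10))² = (958 + (-229 + 7*√(-2595)/10))² = (958 + (-229 + 7*(I*√2595)/10))² = (958 + (-229 + 7*I*√2595/10))² = (729 + 7*I*√2595/10)²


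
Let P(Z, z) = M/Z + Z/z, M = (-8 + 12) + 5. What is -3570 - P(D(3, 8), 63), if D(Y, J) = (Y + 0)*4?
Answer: -299959/84 ≈ -3570.9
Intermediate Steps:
D(Y, J) = 4*Y (D(Y, J) = Y*4 = 4*Y)
M = 9 (M = 4 + 5 = 9)
P(Z, z) = 9/Z + Z/z
-3570 - P(D(3, 8), 63) = -3570 - (9/((4*3)) + (4*3)/63) = -3570 - (9/12 + 12*(1/63)) = -3570 - (9*(1/12) + 4/21) = -3570 - (¾ + 4/21) = -3570 - 1*79/84 = -3570 - 79/84 = -299959/84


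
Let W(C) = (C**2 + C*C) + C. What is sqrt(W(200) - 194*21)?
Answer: sqrt(76126) ≈ 275.91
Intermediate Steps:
W(C) = C + 2*C**2 (W(C) = (C**2 + C**2) + C = 2*C**2 + C = C + 2*C**2)
sqrt(W(200) - 194*21) = sqrt(200*(1 + 2*200) - 194*21) = sqrt(200*(1 + 400) - 4074) = sqrt(200*401 - 4074) = sqrt(80200 - 4074) = sqrt(76126)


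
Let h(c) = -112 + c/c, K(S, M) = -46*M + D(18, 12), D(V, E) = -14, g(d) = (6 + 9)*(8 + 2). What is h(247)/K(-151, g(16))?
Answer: 111/6914 ≈ 0.016054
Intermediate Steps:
g(d) = 150 (g(d) = 15*10 = 150)
K(S, M) = -14 - 46*M (K(S, M) = -46*M - 14 = -14 - 46*M)
h(c) = -111 (h(c) = -112 + 1 = -111)
h(247)/K(-151, g(16)) = -111/(-14 - 46*150) = -111/(-14 - 6900) = -111/(-6914) = -111*(-1/6914) = 111/6914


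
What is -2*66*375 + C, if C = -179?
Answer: -49679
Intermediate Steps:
-2*66*375 + C = -2*66*375 - 179 = -132*375 - 179 = -49500 - 179 = -49679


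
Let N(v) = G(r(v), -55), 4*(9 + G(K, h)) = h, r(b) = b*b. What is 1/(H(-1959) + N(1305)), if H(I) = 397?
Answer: 4/1497 ≈ 0.0026720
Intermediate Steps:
r(b) = b**2
G(K, h) = -9 + h/4
N(v) = -91/4 (N(v) = -9 + (1/4)*(-55) = -9 - 55/4 = -91/4)
1/(H(-1959) + N(1305)) = 1/(397 - 91/4) = 1/(1497/4) = 4/1497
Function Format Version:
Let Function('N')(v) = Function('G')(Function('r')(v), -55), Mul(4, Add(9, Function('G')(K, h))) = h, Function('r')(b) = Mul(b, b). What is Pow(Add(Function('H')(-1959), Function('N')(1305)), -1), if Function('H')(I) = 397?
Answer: Rational(4, 1497) ≈ 0.0026720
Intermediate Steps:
Function('r')(b) = Pow(b, 2)
Function('G')(K, h) = Add(-9, Mul(Rational(1, 4), h))
Function('N')(v) = Rational(-91, 4) (Function('N')(v) = Add(-9, Mul(Rational(1, 4), -55)) = Add(-9, Rational(-55, 4)) = Rational(-91, 4))
Pow(Add(Function('H')(-1959), Function('N')(1305)), -1) = Pow(Add(397, Rational(-91, 4)), -1) = Pow(Rational(1497, 4), -1) = Rational(4, 1497)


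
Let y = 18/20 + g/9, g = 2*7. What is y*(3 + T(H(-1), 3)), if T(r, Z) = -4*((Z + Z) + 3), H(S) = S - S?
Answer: -2431/30 ≈ -81.033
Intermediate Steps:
g = 14
H(S) = 0
y = 221/90 (y = 18/20 + 14/9 = 18*(1/20) + 14*(⅑) = 9/10 + 14/9 = 221/90 ≈ 2.4556)
T(r, Z) = -12 - 8*Z (T(r, Z) = -4*(2*Z + 3) = -4*(3 + 2*Z) = -12 - 8*Z)
y*(3 + T(H(-1), 3)) = 221*(3 + (-12 - 8*3))/90 = 221*(3 + (-12 - 24))/90 = 221*(3 - 36)/90 = (221/90)*(-33) = -2431/30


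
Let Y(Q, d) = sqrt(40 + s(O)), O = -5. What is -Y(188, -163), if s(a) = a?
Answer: -sqrt(35) ≈ -5.9161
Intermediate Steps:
Y(Q, d) = sqrt(35) (Y(Q, d) = sqrt(40 - 5) = sqrt(35))
-Y(188, -163) = -sqrt(35)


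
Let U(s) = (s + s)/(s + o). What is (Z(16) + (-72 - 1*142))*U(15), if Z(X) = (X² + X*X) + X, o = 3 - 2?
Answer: 2355/4 ≈ 588.75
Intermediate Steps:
o = 1
Z(X) = X + 2*X² (Z(X) = (X² + X²) + X = 2*X² + X = X + 2*X²)
U(s) = 2*s/(1 + s) (U(s) = (s + s)/(s + 1) = (2*s)/(1 + s) = 2*s/(1 + s))
(Z(16) + (-72 - 1*142))*U(15) = (16*(1 + 2*16) + (-72 - 1*142))*(2*15/(1 + 15)) = (16*(1 + 32) + (-72 - 142))*(2*15/16) = (16*33 - 214)*(2*15*(1/16)) = (528 - 214)*(15/8) = 314*(15/8) = 2355/4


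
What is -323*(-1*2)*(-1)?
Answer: -646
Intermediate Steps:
-323*(-1*2)*(-1) = -(-646)*(-1) = -323*2 = -646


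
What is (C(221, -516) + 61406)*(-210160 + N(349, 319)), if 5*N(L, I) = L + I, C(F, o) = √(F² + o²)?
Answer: -64484405592/5 - 1050132*√315097/5 ≈ -1.3015e+10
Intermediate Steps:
N(L, I) = I/5 + L/5 (N(L, I) = (L + I)/5 = (I + L)/5 = I/5 + L/5)
(C(221, -516) + 61406)*(-210160 + N(349, 319)) = (√(221² + (-516)²) + 61406)*(-210160 + ((⅕)*319 + (⅕)*349)) = (√(48841 + 266256) + 61406)*(-210160 + (319/5 + 349/5)) = (√315097 + 61406)*(-210160 + 668/5) = (61406 + √315097)*(-1050132/5) = -64484405592/5 - 1050132*√315097/5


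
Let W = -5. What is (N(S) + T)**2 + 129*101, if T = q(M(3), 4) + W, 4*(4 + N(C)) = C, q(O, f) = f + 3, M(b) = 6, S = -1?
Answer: 208545/16 ≈ 13034.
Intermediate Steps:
q(O, f) = 3 + f
N(C) = -4 + C/4
T = 2 (T = (3 + 4) - 5 = 7 - 5 = 2)
(N(S) + T)**2 + 129*101 = ((-4 + (1/4)*(-1)) + 2)**2 + 129*101 = ((-4 - 1/4) + 2)**2 + 13029 = (-17/4 + 2)**2 + 13029 = (-9/4)**2 + 13029 = 81/16 + 13029 = 208545/16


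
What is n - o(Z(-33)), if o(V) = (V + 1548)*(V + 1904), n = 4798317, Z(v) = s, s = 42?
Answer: 1704177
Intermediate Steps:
Z(v) = 42
o(V) = (1548 + V)*(1904 + V)
n - o(Z(-33)) = 4798317 - (2947392 + 42² + 3452*42) = 4798317 - (2947392 + 1764 + 144984) = 4798317 - 1*3094140 = 4798317 - 3094140 = 1704177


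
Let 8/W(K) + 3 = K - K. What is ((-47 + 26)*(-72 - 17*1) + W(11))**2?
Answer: 31348801/9 ≈ 3.4832e+6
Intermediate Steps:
W(K) = -8/3 (W(K) = 8/(-3 + (K - K)) = 8/(-3 + 0) = 8/(-3) = 8*(-1/3) = -8/3)
((-47 + 26)*(-72 - 17*1) + W(11))**2 = ((-47 + 26)*(-72 - 17*1) - 8/3)**2 = (-21*(-72 - 17) - 8/3)**2 = (-21*(-89) - 8/3)**2 = (1869 - 8/3)**2 = (5599/3)**2 = 31348801/9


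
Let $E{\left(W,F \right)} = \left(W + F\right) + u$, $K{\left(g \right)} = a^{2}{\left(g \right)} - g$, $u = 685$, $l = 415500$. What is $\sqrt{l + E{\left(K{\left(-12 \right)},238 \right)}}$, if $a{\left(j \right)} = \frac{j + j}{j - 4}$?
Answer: $\frac{\sqrt{1665749}}{2} \approx 645.32$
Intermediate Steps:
$a{\left(j \right)} = \frac{2 j}{-4 + j}$
$K{\left(g \right)} = - g + \frac{4 g^{2}}{\left(-4 + g\right)^{2}}$ ($K{\left(g \right)} = \left(\frac{2 g}{-4 + g}\right)^{2} - g = \frac{4 g^{2}}{\left(-4 + g\right)^{2}} - g = - g + \frac{4 g^{2}}{\left(-4 + g\right)^{2}}$)
$E{\left(W,F \right)} = 685 + F + W$ ($E{\left(W,F \right)} = \left(W + F\right) + 685 = \left(F + W\right) + 685 = 685 + F + W$)
$\sqrt{l + E{\left(K{\left(-12 \right)},238 \right)}} = \sqrt{415500 + \left(685 + 238 + \left(\left(-1\right) \left(-12\right) + \frac{4 \left(-12\right)^{2}}{\left(-4 - 12\right)^{2}}\right)\right)} = \sqrt{415500 + \left(685 + 238 + \left(12 + 4 \cdot 144 \cdot \frac{1}{256}\right)\right)} = \sqrt{415500 + \left(685 + 238 + \left(12 + \frac{9}{4}\right)\right)} = \sqrt{415500 + \left(685 + 238 + \frac{57}{4}\right)} = \sqrt{415500 + \frac{3749}{4}} = \sqrt{\frac{1665749}{4}} = \frac{\sqrt{1665749}}{2}$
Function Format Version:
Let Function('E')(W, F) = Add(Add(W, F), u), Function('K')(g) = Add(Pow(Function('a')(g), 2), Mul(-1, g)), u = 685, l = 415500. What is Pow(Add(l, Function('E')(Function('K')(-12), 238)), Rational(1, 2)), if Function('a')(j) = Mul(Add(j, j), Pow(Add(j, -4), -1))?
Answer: Mul(Rational(1, 2), Pow(1665749, Rational(1, 2))) ≈ 645.32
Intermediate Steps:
Function('a')(j) = Mul(2, j, Pow(Add(-4, j), -1)) (Function('a')(j) = Mul(Mul(2, j), Pow(Add(-4, j), -1)) = Mul(2, j, Pow(Add(-4, j), -1)))
Function('K')(g) = Add(Mul(-1, g), Mul(4, Pow(g, 2), Pow(Add(-4, g), -2))) (Function('K')(g) = Add(Pow(Mul(2, g, Pow(Add(-4, g), -1)), 2), Mul(-1, g)) = Add(Mul(4, Pow(g, 2), Pow(Add(-4, g), -2)), Mul(-1, g)) = Add(Mul(-1, g), Mul(4, Pow(g, 2), Pow(Add(-4, g), -2))))
Function('E')(W, F) = Add(685, F, W) (Function('E')(W, F) = Add(Add(W, F), 685) = Add(Add(F, W), 685) = Add(685, F, W))
Pow(Add(l, Function('E')(Function('K')(-12), 238)), Rational(1, 2)) = Pow(Add(415500, Add(685, 238, Add(Mul(-1, -12), Mul(4, Pow(-12, 2), Pow(Add(-4, -12), -2))))), Rational(1, 2)) = Pow(Add(415500, Add(685, 238, Add(12, Mul(4, 144, Pow(-16, -2))))), Rational(1, 2)) = Pow(Add(415500, Add(685, 238, Add(12, Mul(4, 144, Rational(1, 256))))), Rational(1, 2)) = Pow(Add(415500, Add(685, 238, Add(12, Rational(9, 4)))), Rational(1, 2)) = Pow(Add(415500, Add(685, 238, Rational(57, 4))), Rational(1, 2)) = Pow(Add(415500, Rational(3749, 4)), Rational(1, 2)) = Pow(Rational(1665749, 4), Rational(1, 2)) = Mul(Rational(1, 2), Pow(1665749, Rational(1, 2)))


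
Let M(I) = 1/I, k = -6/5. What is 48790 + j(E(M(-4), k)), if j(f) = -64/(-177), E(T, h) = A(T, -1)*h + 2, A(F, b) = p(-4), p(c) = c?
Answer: 8635894/177 ≈ 48790.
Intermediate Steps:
A(F, b) = -4
k = -6/5 (k = -6*⅕ = -6/5 ≈ -1.2000)
E(T, h) = 2 - 4*h (E(T, h) = -4*h + 2 = 2 - 4*h)
j(f) = 64/177 (j(f) = -64*(-1/177) = 64/177)
48790 + j(E(M(-4), k)) = 48790 + 64/177 = 8635894/177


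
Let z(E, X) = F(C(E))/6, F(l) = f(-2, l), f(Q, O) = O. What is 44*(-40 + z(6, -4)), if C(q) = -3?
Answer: -1782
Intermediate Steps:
F(l) = l
z(E, X) = -½ (z(E, X) = -3/6 = -3*⅙ = -½)
44*(-40 + z(6, -4)) = 44*(-40 - ½) = 44*(-81/2) = -1782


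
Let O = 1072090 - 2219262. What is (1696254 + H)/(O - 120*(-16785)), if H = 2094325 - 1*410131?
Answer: 845112/216757 ≈ 3.8989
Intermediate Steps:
O = -1147172
H = 1684194 (H = 2094325 - 410131 = 1684194)
(1696254 + H)/(O - 120*(-16785)) = (1696254 + 1684194)/(-1147172 - 120*(-16785)) = 3380448/(-1147172 + 2014200) = 3380448/867028 = 3380448*(1/867028) = 845112/216757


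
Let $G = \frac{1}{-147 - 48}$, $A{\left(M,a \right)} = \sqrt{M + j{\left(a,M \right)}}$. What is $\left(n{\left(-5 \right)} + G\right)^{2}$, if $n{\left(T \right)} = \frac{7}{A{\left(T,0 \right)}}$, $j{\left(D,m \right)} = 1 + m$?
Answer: $- \frac{69008}{12675} + \frac{14 i}{585} \approx -5.4444 + 0.023932 i$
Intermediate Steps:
$A{\left(M,a \right)} = \sqrt{1 + 2 M}$ ($A{\left(M,a \right)} = \sqrt{M + \left(1 + M\right)} = \sqrt{1 + 2 M}$)
$n{\left(T \right)} = \frac{7}{\sqrt{1 + 2 T}}$
$G = - \frac{1}{195}$ ($G = \frac{1}{-195} = - \frac{1}{195} \approx -0.0051282$)
$\left(n{\left(-5 \right)} + G\right)^{2} = \left(\frac{7}{\sqrt{1 + 2 \left(-5\right)}} - \frac{1}{195}\right)^{2} = \left(\frac{7}{\sqrt{1 - 10}} - \frac{1}{195}\right)^{2} = \left(\frac{7}{3 i} - \frac{1}{195}\right)^{2} = \left(7 \left(- \frac{i}{3}\right) - \frac{1}{195}\right)^{2} = \left(- \frac{7 i}{3} - \frac{1}{195}\right)^{2} = \left(- \frac{1}{195} - \frac{7 i}{3}\right)^{2}$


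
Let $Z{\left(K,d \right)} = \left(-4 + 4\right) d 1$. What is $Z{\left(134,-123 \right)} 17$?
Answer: $0$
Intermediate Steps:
$Z{\left(K,d \right)} = 0$ ($Z{\left(K,d \right)} = 0 d = 0$)
$Z{\left(134,-123 \right)} 17 = 0 \cdot 17 = 0$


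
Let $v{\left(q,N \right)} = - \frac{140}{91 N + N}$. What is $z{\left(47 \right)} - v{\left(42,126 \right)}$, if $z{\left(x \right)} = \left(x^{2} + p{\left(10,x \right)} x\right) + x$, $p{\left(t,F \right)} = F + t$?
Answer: $\frac{2043095}{414} \approx 4935.0$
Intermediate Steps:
$z{\left(x \right)} = x + x^{2} + x \left(10 + x\right)$ ($z{\left(x \right)} = \left(x^{2} + \left(x + 10\right) x\right) + x = \left(x^{2} + \left(10 + x\right) x\right) + x = \left(x^{2} + x \left(10 + x\right)\right) + x = x + x^{2} + x \left(10 + x\right)$)
$v{\left(q,N \right)} = - \frac{35}{23 N}$ ($v{\left(q,N \right)} = - \frac{140}{92 N} = - 140 \frac{1}{92 N} = - \frac{35}{23 N}$)
$z{\left(47 \right)} - v{\left(42,126 \right)} = 47 \left(11 + 2 \cdot 47\right) - - \frac{35}{23 \cdot 126} = 47 \left(11 + 94\right) - \left(- \frac{35}{23}\right) \frac{1}{126} = 47 \cdot 105 - - \frac{5}{414} = 4935 + \frac{5}{414} = \frac{2043095}{414}$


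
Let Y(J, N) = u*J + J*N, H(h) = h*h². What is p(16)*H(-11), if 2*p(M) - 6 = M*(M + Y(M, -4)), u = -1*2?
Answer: 847847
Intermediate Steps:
u = -2
H(h) = h³
Y(J, N) = -2*J + J*N
p(M) = 3 - 5*M²/2 (p(M) = 3 + (M*(M + M*(-2 - 4)))/2 = 3 + (M*(M + M*(-6)))/2 = 3 + (M*(M - 6*M))/2 = 3 + (M*(-5*M))/2 = 3 + (-5*M²)/2 = 3 - 5*M²/2)
p(16)*H(-11) = (3 - 5/2*16²)*(-11)³ = (3 - 5/2*256)*(-1331) = (3 - 640)*(-1331) = -637*(-1331) = 847847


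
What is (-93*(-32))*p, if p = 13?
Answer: 38688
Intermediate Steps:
(-93*(-32))*p = -93*(-32)*13 = 2976*13 = 38688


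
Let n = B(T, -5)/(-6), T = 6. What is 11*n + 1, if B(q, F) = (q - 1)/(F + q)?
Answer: -49/6 ≈ -8.1667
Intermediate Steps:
B(q, F) = (-1 + q)/(F + q)
n = -5/6 (n = ((-1 + 6)/(-5 + 6))/(-6) = (5/1)*(-1/6) = (1*5)*(-1/6) = 5*(-1/6) = -5/6 ≈ -0.83333)
11*n + 1 = 11*(-5/6) + 1 = -55/6 + 1 = -49/6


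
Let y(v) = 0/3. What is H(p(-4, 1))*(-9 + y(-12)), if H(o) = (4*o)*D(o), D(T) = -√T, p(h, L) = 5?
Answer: 180*√5 ≈ 402.49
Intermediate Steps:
y(v) = 0 (y(v) = 0*(⅓) = 0)
H(o) = -4*o^(3/2) (H(o) = (4*o)*(-√o) = -4*o^(3/2))
H(p(-4, 1))*(-9 + y(-12)) = (-20*√5)*(-9 + 0) = -20*√5*(-9) = 180*√5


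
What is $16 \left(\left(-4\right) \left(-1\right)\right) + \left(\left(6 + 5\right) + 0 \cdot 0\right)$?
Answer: $75$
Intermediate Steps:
$16 \left(\left(-4\right) \left(-1\right)\right) + \left(\left(6 + 5\right) + 0 \cdot 0\right) = 16 \cdot 4 + \left(11 + 0\right) = 64 + 11 = 75$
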